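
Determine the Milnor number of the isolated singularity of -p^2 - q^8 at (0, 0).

The Hessian of f at 0 is [[-2, 0], [0, 0]] with rank 1, so corank 1. A Groebner basis of the Jacobian ideal J(f) in C{p,q} is {q^7, p}; counting standard monomials gives mu = 7. Corank 1: A-series; mu = 7 gives A_7.

7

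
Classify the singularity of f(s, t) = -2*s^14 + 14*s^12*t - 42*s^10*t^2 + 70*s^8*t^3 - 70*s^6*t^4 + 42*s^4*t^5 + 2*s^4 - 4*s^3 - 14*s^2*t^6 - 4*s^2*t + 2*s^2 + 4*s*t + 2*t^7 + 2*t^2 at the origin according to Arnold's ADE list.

A_6

The Hessian of f at 0 has rank 1. Corank 1: A-series; mu = 6 gives A_6.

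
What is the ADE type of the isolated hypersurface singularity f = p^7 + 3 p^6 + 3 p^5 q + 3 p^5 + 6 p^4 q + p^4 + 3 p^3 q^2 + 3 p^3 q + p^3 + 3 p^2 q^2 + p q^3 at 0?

E_{7}

The Hessian of f at 0 has rank 0. Corank 2; j^3 = p^3 is a perfect cube, so E-series; the 4-jet and mu = 7 give E_7.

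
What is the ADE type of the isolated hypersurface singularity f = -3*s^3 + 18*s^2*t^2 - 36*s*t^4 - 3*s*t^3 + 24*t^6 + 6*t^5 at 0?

E7

The Hessian of f at 0 has rank 0. Corank 2; j^3 = -3*s^3 is a perfect cube, so E-series; the 4-jet and mu = 7 give E_7.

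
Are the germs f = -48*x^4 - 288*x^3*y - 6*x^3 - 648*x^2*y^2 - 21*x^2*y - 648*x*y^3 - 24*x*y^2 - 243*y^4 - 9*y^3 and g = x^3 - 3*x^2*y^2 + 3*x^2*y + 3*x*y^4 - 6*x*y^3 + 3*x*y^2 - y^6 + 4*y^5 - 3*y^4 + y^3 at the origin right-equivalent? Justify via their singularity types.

No.

The Hessian of f at 0 is [[0, 0], [0, 0]] with rank 0, so corank 2. A Groebner basis of the Jacobian ideal J(f) in C{x,y} is {x*y^2 + x*y/8 + y^2/8, -x*y/8 + y^3 - y^2/8, x^2 + 5*x*y/2 + 3*y^2/2}; counting standard monomials gives mu = 5. Corank 2; j^3 = -3*(x + y)^2*(2*x + 3*y) has shape L^2 M (L != M), so D-series; mu = 5 gives D_5. The Hessian of g at 0 is [[0, 0], [0, 0]] with rank 0, so corank 2. A Groebner basis of the Jacobian ideal J(g) in C{x,y} is {y^4, x^3 + 3*x^2*y + 3*x^2/2 + 3*x*y - 2*y^3 + 3*y^2/2, -x^2/2 + x*y^2 - x*y + y^3 - y^2/2}; counting standard monomials gives mu = 8. Corank 2; j^3 = (x + y)^3 is a perfect cube, so E-series; the 5-jet and mu = 8 give E_8. f is D_5 but g is E_8, hence not right-equivalent.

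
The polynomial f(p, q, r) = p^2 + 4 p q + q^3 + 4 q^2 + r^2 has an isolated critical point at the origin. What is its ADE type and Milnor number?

Type A2, Milnor number mu = 2.

The Hessian of f at 0 has rank 2. Corank 1: A-series; mu = 2 gives A_2.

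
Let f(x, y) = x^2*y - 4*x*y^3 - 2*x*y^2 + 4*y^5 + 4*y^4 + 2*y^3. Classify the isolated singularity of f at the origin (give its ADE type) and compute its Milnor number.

Type D_{4}, Milnor number mu = 4.

The Hessian of f at 0 has rank 0. Corank 2; j^3 = y*(x^2 - 2*x*y + 2*y^2) splits into three distinct lines over C (the quadratic factor has nonzero discriminant), so D_4.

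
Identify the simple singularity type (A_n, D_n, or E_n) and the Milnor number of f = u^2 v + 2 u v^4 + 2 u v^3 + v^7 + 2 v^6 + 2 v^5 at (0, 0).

The Hessian of f at 0 has rank 0. Corank 2; j^3 = u^2*v has shape L^2 M (L != M), so D-series; mu = 6 gives D_6.

Type D_6, Milnor number mu = 6.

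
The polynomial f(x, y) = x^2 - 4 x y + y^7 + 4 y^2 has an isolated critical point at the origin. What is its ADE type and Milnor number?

Type A_{6}, Milnor number mu = 6.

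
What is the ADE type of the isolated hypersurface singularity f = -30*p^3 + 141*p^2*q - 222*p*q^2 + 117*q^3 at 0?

D_{4}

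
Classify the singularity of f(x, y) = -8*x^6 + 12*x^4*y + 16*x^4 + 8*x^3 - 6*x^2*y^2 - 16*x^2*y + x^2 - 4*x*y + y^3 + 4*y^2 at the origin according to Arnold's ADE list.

The Hessian of f at 0 has rank 1. Corank 1: A-series; mu = 2 gives A_2.

A_{2}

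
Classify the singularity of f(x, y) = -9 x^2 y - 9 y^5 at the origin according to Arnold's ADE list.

D_6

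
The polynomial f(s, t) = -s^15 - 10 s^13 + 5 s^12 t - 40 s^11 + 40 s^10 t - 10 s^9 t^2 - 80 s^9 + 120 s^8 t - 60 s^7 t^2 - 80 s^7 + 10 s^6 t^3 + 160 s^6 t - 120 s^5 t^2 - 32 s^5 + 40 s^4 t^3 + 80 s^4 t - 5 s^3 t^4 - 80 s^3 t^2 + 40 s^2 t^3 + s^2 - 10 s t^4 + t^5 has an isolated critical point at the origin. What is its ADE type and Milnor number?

Type A_4, Milnor number mu = 4.

The Hessian of f at 0 has rank 1. Corank 1: A-series; mu = 4 gives A_4.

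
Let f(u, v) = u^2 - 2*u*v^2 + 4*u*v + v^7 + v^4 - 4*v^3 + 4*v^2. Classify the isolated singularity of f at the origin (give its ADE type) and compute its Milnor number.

The Hessian of f at 0 is [[2, 4], [4, 8]] with rank 1, so corank 1. A Groebner basis of the Jacobian ideal J(f) in C{u,v} is {u^3 + 6*u^2*v + 12*u^2 + 32*u*v + 16*u + 32*v, -u + v^2 - 2*v}; counting standard monomials gives mu = 6. Corank 1: A-series; mu = 6 gives A_6.

Type A6, Milnor number mu = 6.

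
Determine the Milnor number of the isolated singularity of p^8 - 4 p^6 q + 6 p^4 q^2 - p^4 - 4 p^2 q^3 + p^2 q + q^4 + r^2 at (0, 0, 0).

5

The Hessian of f at 0 has rank 1. Corank 2; j^3 = p^2*q has shape L^2 M (L != M), so D-series; mu = 5 gives D_5.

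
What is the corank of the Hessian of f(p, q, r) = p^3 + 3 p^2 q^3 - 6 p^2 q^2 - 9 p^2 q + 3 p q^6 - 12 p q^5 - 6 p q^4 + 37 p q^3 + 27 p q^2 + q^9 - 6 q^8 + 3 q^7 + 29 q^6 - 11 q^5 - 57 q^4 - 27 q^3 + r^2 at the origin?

2

Hessian at 0 has rank 1.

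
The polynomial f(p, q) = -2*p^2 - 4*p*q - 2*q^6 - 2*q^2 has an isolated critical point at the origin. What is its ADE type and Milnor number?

Type A_{5}, Milnor number mu = 5.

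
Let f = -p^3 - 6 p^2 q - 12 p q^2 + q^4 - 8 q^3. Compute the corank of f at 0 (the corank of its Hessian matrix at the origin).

Hessian at 0 has rank 0.

2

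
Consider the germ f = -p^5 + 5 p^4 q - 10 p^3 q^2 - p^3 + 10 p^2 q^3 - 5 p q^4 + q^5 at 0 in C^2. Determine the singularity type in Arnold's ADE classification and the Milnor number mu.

The Hessian of f at 0 has rank 0. Corank 2; j^3 = -p^3 is a perfect cube, so E-series; the 5-jet and mu = 8 give E_8.

Type E_{8}, Milnor number mu = 8.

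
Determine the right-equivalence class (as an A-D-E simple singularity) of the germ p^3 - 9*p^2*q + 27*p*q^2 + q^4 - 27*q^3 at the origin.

E6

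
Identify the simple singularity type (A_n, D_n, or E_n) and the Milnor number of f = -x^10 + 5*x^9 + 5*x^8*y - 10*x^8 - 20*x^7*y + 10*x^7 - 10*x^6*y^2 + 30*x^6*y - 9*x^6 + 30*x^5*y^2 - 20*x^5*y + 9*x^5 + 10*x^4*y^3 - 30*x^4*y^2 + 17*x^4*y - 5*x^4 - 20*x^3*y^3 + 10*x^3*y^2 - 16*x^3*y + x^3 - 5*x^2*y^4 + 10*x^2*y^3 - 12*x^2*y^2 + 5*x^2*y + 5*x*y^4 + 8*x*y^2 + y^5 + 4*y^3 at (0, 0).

Type D6, Milnor number mu = 6.

The Hessian of f at 0 has rank 0. Corank 2; j^3 = (x + y)*(x + 2*y)^2 has shape L^2 M (L != M), so D-series; mu = 6 gives D_6.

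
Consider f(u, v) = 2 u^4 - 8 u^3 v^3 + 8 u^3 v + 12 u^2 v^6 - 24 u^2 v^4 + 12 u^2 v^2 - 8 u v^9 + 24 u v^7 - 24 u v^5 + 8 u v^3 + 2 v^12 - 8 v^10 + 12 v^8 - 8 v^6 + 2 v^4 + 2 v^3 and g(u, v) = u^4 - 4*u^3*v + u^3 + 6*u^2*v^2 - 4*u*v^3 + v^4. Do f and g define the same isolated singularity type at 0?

Yes.

The Hessian of f at 0 has rank 0. Corank 2; j^3 = 2*v^3 is a perfect cube, so E-series; the 4-jet and mu = 6 give E_6. The Hessian of g at 0 has rank 0. Corank 2; j^3 = u^3 is a perfect cube, so E-series; the 4-jet and mu = 6 give E_6. Both have type E_6, hence right-equivalent.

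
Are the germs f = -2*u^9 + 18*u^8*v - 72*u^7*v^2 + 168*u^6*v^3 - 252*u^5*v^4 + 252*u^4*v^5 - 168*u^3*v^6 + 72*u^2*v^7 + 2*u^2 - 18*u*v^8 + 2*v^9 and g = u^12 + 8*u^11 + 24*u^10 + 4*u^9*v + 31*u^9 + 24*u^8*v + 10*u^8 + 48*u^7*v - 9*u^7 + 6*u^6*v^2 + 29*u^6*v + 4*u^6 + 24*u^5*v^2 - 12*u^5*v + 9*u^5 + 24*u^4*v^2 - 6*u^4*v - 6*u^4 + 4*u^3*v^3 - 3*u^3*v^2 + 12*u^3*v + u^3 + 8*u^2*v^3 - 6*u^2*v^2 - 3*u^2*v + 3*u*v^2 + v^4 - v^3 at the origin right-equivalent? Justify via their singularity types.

No.

The Hessian of f at 0 has rank 1. Corank 1: A-series; mu = 8 gives A_8. The Hessian of g at 0 has rank 0. Corank 2; j^3 = (u - v)^3 is a perfect cube, so E-series; the 4-jet and mu = 6 give E_6. f is A_8 but g is E_6, hence not right-equivalent.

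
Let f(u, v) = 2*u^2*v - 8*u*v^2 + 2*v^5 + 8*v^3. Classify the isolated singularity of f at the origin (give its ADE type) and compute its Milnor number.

Type D6, Milnor number mu = 6.

The Hessian of f at 0 has rank 0. Corank 2; j^3 = 2*v*(u - 2*v)^2 has shape L^2 M (L != M), so D-series; mu = 6 gives D_6.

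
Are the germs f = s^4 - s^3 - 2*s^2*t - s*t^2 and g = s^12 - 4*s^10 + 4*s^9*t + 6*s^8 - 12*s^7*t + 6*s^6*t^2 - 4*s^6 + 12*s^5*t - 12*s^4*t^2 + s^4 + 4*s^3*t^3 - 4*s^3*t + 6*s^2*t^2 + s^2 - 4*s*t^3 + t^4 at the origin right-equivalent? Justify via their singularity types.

The Hessian of f at 0 is [[0, 0], [0, 0]] with rank 0, so corank 2. A Groebner basis of the Jacobian ideal J(f) in C{s,t} is {s*t^2 - s*t/4 - t^2/4, s*t/4 + t^3 + t^2/4, s^2 + s*t}; counting standard monomials gives mu = 5. Corank 2; j^3 = -s*(s + t)^2 has shape L^2 M (L != M), so D-series; mu = 5 gives D_5. The Hessian of g at 0 is [[2, 0], [0, 0]] with rank 1, so corank 1. A Groebner basis of the Jacobian ideal J(g) in C{s,t} is {t^3, s}; counting standard monomials gives mu = 3. Corank 1: A-series; mu = 3 gives A_3. f is D_5 but g is A_3, hence not right-equivalent.

No.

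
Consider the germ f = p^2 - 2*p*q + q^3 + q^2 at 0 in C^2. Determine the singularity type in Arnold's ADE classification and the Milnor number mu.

The Hessian of f at 0 has rank 1. Corank 1: A-series; mu = 2 gives A_2.

Type A_{2}, Milnor number mu = 2.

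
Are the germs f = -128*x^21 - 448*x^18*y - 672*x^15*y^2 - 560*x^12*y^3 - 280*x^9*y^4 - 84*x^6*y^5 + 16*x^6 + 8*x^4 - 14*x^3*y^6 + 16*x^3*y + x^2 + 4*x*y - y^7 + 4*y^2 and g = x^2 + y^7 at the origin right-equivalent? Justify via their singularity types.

The Hessian of f at 0 has rank 1. Corank 1: A-series; mu = 6 gives A_6. The Hessian of g at 0 has rank 1. Corank 1: A-series; mu = 6 gives A_6. Both have type A_6, hence right-equivalent.

Yes.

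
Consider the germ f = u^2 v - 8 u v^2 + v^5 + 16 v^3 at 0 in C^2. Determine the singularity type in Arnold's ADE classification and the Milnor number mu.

The Hessian of f at 0 has rank 0. Corank 2; j^3 = v*(u - 4*v)^2 has shape L^2 M (L != M), so D-series; mu = 6 gives D_6.

Type D6, Milnor number mu = 6.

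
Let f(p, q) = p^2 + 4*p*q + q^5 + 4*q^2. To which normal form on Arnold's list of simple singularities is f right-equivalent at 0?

A_4

The Hessian of f at 0 is [[2, 4], [4, 8]] with rank 1, so corank 1. A Groebner basis of the Jacobian ideal J(f) in C{p,q} is {q^4, p + 2*q}; counting standard monomials gives mu = 4. Corank 1: A-series; mu = 4 gives A_4.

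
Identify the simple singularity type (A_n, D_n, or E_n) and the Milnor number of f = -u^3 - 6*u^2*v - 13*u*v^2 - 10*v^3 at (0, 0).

Type D_4, Milnor number mu = 4.

The Hessian of f at 0 is [[0, 0], [0, 0]] with rank 0, so corank 2. A Groebner basis of the Jacobian ideal J(f) in C{u,v} is {v^3, u^2 - 11*v^2/3, u*v + 2*v^2}; counting standard monomials gives mu = 4. Corank 2; j^3 = -(u + 2*v)*(u^2 + 4*u*v + 5*v^2) splits into three distinct lines over C (the quadratic factor has nonzero discriminant), so D_4.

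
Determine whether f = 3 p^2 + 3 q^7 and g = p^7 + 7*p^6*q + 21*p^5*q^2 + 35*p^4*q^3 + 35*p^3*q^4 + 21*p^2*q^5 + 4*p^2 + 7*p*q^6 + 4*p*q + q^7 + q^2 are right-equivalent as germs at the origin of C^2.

Yes.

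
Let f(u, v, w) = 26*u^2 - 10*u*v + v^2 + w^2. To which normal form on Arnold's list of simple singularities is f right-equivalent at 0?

The Hessian of f at 0 is [[52, -10, 0], [-10, 2, 0], [0, 0, 2]] with rank 3, so corank 0. A Groebner basis of the Jacobian ideal J(f) in C{u,v,w} is {u, v, w}; counting standard monomials gives mu = 1. Corank 0: nondegenerate Morse point, so A_1.

A1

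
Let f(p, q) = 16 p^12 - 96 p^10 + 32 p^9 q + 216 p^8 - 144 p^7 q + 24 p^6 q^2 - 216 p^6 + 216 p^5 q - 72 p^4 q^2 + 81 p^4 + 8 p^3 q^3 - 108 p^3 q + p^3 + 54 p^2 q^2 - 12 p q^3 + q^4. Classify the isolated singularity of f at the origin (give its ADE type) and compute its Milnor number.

The Hessian of f at 0 has rank 0. Corank 2; j^3 = p^3 is a perfect cube, so E-series; the 4-jet and mu = 6 give E_6.

Type E6, Milnor number mu = 6.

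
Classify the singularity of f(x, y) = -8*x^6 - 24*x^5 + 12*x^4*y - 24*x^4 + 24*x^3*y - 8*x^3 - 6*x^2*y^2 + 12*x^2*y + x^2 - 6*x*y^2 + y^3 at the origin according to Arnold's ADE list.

A_{2}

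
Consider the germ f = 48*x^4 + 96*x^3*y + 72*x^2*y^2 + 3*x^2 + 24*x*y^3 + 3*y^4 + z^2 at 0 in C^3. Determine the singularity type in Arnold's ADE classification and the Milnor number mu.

Type A_{3}, Milnor number mu = 3.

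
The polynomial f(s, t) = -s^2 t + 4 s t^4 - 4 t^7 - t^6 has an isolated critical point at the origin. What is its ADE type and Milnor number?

Type D_{7}, Milnor number mu = 7.

The Hessian of f at 0 has rank 0. Corank 2; j^3 = -s^2*t has shape L^2 M (L != M), so D-series; mu = 7 gives D_7.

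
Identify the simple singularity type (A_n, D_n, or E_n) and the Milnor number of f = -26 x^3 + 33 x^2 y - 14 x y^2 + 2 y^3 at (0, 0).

The Hessian of f at 0 is [[0, 0], [0, 0]] with rank 0, so corank 2. A Groebner basis of the Jacobian ideal J(f) in C{x,y} is {y^3, x^2 - 2*y^2/3, x*y - y^2}; counting standard monomials gives mu = 4. Corank 2; j^3 = -(2*x - y)*(13*x^2 - 10*x*y + 2*y^2) splits into three distinct lines over C (the quadratic factor has nonzero discriminant), so D_4.

Type D_4, Milnor number mu = 4.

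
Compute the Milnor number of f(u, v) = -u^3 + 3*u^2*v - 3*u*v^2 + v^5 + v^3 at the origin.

The Hessian of f at 0 has rank 0. Corank 2; j^3 = -(u - v)^3 is a perfect cube, so E-series; the 5-jet and mu = 8 give E_8.

8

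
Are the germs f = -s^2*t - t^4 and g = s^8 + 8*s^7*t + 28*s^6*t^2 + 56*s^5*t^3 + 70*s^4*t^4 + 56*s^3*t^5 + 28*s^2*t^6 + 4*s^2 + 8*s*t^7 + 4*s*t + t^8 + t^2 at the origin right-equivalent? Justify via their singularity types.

No.

The Hessian of f at 0 is [[0, 0], [0, 0]] with rank 0, so corank 2. A Groebner basis of the Jacobian ideal J(f) in C{s,t} is {s^3, s^2/4 + t^3, s*t}; counting standard monomials gives mu = 5. Corank 2; j^3 = -s^2*t has shape L^2 M (L != M), so D-series; mu = 5 gives D_5. The Hessian of g at 0 is [[8, 4], [4, 2]] with rank 1, so corank 1. A Groebner basis of the Jacobian ideal J(g) in C{s,t} is {t^7, s + t/2}; counting standard monomials gives mu = 7. Corank 1: A-series; mu = 7 gives A_7. f is D_5 but g is A_7, hence not right-equivalent.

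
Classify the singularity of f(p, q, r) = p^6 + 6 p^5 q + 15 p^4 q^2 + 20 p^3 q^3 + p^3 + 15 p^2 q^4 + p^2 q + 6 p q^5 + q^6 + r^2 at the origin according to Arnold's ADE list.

The Hessian of f at 0 has rank 1. Corank 2; j^3 = p^2*(p + q) has shape L^2 M (L != M), so D-series; mu = 7 gives D_7.

D7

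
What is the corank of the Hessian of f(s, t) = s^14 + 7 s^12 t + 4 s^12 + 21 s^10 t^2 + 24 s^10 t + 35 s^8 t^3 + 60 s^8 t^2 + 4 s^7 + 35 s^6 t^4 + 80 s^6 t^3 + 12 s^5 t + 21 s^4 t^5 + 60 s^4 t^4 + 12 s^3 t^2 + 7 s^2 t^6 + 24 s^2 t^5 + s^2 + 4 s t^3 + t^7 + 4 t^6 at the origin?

The Hessian at 0 is [[2, 0], [0, 0]] of rank 1; hence corank 1.

1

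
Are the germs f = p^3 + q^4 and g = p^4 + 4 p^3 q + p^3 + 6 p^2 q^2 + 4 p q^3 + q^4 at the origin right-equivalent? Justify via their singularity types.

Yes.

The Hessian of f at 0 has rank 0. Corank 2; j^3 = p^3 is a perfect cube, so E-series; the 4-jet and mu = 6 give E_6. The Hessian of g at 0 has rank 0. Corank 2; j^3 = p^3 is a perfect cube, so E-series; the 4-jet and mu = 6 give E_6. Both have type E_6, hence right-equivalent.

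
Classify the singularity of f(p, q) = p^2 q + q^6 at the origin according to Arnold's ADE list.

The Hessian of f at 0 has rank 0. Corank 2; j^3 = p^2*q has shape L^2 M (L != M), so D-series; mu = 7 gives D_7.

D_{7}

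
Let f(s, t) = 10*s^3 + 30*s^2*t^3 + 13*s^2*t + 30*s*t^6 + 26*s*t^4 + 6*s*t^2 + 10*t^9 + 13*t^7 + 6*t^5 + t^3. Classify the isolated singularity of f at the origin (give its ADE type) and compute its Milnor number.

The Hessian of f at 0 has rank 0. Corank 2; j^3 = (2*s + t)*(5*s^2 + 4*s*t + t^2) splits into three distinct lines over C (the quadratic factor has nonzero discriminant), so D_4.

Type D_{4}, Milnor number mu = 4.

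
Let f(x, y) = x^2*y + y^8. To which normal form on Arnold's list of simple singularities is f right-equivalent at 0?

D9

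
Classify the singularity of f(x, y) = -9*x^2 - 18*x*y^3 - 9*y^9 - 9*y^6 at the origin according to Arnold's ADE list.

A_{8}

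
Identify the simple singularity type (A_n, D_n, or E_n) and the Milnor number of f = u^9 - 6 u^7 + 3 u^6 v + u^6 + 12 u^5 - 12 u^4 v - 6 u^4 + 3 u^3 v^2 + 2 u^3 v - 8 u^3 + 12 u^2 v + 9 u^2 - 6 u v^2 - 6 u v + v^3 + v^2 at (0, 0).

Type A2, Milnor number mu = 2.

The Hessian of f at 0 is [[18, -6], [-6, 2]] with rank 1, so corank 1. A Groebner basis of the Jacobian ideal J(f) in C{u,v} is {v^2, u - v/3}; counting standard monomials gives mu = 2. Corank 1: A-series; mu = 2 gives A_2.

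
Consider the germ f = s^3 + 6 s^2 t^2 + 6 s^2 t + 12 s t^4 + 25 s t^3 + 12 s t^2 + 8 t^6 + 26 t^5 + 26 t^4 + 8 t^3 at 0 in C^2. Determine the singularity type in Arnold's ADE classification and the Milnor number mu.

Type E_7, Milnor number mu = 7.

The Hessian of f at 0 has rank 0. Corank 2; j^3 = (s + 2*t)^3 is a perfect cube, so E-series; the 4-jet and mu = 7 give E_7.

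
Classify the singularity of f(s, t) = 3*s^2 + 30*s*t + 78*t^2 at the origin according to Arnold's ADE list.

The Hessian of f at 0 is [[6, 30], [30, 156]] with rank 2, so corank 0. A Groebner basis of the Jacobian ideal J(f) in C{s,t} is {s, t}; counting standard monomials gives mu = 1. Corank 0: nondegenerate Morse point, so A_1.

A_{1}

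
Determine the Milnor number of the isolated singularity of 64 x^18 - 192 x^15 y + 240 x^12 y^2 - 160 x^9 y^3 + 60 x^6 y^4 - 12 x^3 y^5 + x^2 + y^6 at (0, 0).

The Hessian of f at 0 has rank 1. Corank 1: A-series; mu = 5 gives A_5.

5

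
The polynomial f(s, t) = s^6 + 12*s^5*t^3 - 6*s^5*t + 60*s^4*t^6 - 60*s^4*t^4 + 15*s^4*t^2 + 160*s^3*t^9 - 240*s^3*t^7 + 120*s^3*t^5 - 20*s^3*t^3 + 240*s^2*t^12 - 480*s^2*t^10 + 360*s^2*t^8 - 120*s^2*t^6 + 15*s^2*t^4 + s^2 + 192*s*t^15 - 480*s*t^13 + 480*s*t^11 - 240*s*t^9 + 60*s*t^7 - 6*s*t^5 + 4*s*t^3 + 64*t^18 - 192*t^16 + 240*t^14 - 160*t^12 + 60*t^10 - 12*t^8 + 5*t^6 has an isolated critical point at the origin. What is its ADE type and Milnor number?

Type A5, Milnor number mu = 5.

The Hessian of f at 0 is [[2, 0], [0, 0]] with rank 1, so corank 1. A Groebner basis of the Jacobian ideal J(f) in C{s,t} is {s*t^2, s/2 + t^3, s^2}; counting standard monomials gives mu = 5. Corank 1: A-series; mu = 5 gives A_5.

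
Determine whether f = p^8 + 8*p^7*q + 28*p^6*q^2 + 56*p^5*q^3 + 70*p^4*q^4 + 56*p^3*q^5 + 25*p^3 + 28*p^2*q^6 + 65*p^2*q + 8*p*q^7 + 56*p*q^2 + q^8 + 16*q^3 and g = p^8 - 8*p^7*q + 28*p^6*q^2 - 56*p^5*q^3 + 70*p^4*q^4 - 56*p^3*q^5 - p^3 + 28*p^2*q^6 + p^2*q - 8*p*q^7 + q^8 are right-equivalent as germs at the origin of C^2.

Yes.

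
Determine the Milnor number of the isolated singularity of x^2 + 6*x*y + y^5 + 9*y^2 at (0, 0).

4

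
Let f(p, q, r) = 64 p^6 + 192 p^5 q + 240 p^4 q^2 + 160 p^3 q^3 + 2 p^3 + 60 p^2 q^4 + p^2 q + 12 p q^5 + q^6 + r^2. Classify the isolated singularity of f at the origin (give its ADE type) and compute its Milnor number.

The Hessian of f at 0 has rank 1. Corank 2; j^3 = p^2*(2*p + q) has shape L^2 M (L != M), so D-series; mu = 7 gives D_7.

Type D7, Milnor number mu = 7.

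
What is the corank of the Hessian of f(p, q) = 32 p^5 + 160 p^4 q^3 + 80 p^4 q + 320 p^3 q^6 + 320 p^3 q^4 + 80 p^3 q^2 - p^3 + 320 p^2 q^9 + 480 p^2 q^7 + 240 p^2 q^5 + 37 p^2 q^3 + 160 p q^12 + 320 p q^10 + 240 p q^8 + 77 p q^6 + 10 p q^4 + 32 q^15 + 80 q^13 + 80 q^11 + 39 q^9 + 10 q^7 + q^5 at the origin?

Hessian at 0 has rank 0.

2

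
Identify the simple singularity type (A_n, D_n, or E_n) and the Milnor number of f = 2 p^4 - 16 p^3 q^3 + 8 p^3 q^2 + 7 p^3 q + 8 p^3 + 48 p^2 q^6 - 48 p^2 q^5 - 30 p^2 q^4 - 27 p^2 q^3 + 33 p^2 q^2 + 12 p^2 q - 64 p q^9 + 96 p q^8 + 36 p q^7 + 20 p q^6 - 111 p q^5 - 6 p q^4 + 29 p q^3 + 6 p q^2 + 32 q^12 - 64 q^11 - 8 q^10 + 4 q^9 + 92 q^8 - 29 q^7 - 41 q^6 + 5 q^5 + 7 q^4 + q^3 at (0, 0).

Type E_{7}, Milnor number mu = 7.

The Hessian of f at 0 has rank 0. Corank 2; j^3 = (2*p + q)^3 is a perfect cube, so E-series; the 4-jet and mu = 7 give E_7.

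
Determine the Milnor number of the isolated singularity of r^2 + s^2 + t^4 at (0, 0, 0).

The Hessian of f at 0 has rank 2. Corank 1: A-series; mu = 3 gives A_3.

3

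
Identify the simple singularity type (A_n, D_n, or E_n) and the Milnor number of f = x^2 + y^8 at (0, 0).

Type A_{7}, Milnor number mu = 7.

The Hessian of f at 0 has rank 1. Corank 1: A-series; mu = 7 gives A_7.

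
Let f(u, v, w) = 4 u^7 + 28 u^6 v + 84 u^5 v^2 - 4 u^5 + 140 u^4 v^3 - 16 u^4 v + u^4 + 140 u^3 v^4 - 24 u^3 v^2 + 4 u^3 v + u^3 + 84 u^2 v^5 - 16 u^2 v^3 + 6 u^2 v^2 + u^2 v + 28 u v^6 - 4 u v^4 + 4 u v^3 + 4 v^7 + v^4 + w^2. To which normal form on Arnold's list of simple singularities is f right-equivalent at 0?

D_5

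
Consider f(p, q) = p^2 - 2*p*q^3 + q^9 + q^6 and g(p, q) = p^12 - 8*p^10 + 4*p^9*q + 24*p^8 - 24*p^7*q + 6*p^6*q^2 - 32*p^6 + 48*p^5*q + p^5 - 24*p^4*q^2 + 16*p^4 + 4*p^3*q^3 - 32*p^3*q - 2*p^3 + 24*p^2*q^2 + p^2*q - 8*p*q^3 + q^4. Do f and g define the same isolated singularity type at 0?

The Hessian of f at 0 is [[2, 0], [0, 0]] with rank 1, so corank 1. A Groebner basis of the Jacobian ideal J(f) in C{p,q} is {p^2*q^2, p^3, -p + q^3}; counting standard monomials gives mu = 8. Corank 1: A-series; mu = 8 gives A_8. The Hessian of g at 0 is [[0, 0], [0, 0]] with rank 0, so corank 2. A Groebner basis of the Jacobian ideal J(g) in C{p,q} is {p*q^2, p*q/8 + q^3, p^2 - p*q/2}; counting standard monomials gives mu = 5. Corank 2; j^3 = -p^2*(2*p - q) has shape L^2 M (L != M), so D-series; mu = 5 gives D_5. f is A_8 but g is D_5, hence not right-equivalent.

No.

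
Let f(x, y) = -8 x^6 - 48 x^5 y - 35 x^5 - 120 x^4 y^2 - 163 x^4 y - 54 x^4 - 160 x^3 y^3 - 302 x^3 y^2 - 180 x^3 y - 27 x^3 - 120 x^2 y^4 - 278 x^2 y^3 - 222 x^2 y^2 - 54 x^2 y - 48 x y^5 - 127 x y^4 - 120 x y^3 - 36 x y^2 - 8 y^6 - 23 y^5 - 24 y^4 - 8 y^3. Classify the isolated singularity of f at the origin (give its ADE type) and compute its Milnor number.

Type E8, Milnor number mu = 8.

The Hessian of f at 0 is [[0, 0], [0, 0]] with rank 0, so corank 2. A Groebner basis of the Jacobian ideal J(f) in C{x,y} is {-2187*x^2/32 + x*y^3 - 81*x*y^2/8 - 729*x*y/8 - 27*y^3/4 - 243*y^2/8, 729*x^2/8 + 27*x*y^2/2 + 243*x*y/2 + y^4 + 9*y^3 + 81*y^2/2, x^3 - 9*x^2/4 - 5*x*y^2/3 - 3*x*y - 22*y^3/27 - y^2, x^2*y + 9*x^2/8 + 3*x*y^2/2 + 3*x*y/2 + 5*y^3/9 + y^2/2}; counting standard monomials gives mu = 8. Corank 2; j^3 = -(3*x + 2*y)^3 is a perfect cube, so E-series; the 5-jet and mu = 8 give E_8.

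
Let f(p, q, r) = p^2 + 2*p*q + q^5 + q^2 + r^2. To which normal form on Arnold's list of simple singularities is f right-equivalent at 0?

A_{4}

The Hessian of f at 0 has rank 2. Corank 1: A-series; mu = 4 gives A_4.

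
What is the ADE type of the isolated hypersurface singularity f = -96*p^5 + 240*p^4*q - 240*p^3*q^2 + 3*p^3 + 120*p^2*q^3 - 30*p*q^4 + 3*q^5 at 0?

E8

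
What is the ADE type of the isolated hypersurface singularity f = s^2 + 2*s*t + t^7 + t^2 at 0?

The Hessian of f at 0 has rank 1. Corank 1: A-series; mu = 6 gives A_6.

A_6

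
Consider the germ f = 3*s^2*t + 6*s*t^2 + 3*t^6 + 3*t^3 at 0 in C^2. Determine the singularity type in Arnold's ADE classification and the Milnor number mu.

Type D_7, Milnor number mu = 7.

The Hessian of f at 0 has rank 0. Corank 2; j^3 = 3*t*(s + t)^2 has shape L^2 M (L != M), so D-series; mu = 7 gives D_7.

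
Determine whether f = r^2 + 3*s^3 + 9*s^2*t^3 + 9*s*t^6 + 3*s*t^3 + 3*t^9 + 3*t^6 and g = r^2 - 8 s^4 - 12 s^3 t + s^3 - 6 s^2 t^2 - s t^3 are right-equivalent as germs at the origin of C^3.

Yes.

The Hessian of f at 0 is [[0, 0, 0], [0, 0, 0], [0, 0, 2]] with rank 1, so corank 2. A Groebner basis of the Jacobian ideal J(f) in C{s,t,r} is {s^3, s*t^2, 3*s^2 + t^3, r}; counting standard monomials gives mu = 7. Corank 2; j^3 = 3*s^3 is a perfect cube, so E-series; the 4-jet and mu = 7 give E_7. The Hessian of g at 0 is [[0, 0, 0], [0, 0, 0], [0, 0, 2]] with rank 1, so corank 2. A Groebner basis of the Jacobian ideal J(g) in C{s,t,r} is {3*s^2/4 + t^4 - t^3/4, s^3, s^2*t + s^2/4 - t^3/12, -s^2 + s*t^2 + t^3/3, r}; counting standard monomials gives mu = 7. Corank 2; j^3 = s^3 is a perfect cube, so E-series; the 4-jet and mu = 7 give E_7. Both have type E_7, hence right-equivalent.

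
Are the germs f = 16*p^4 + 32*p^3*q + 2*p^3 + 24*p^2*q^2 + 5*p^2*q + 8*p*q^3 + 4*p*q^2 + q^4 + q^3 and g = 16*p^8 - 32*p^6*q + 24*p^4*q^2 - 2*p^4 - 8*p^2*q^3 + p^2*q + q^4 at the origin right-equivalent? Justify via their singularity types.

The Hessian of f at 0 is [[0, 0], [0, 0]] with rank 0, so corank 2. A Groebner basis of the Jacobian ideal J(f) in C{p,q} is {p*q^2 + p*q/8 + q^2/8, -p*q/8 + q^3 - q^2/8, p^2 + 3*p*q/2 + q^2/2}; counting standard monomials gives mu = 5. Corank 2; j^3 = (p + q)^2*(2*p + q) has shape L^2 M (L != M), so D-series; mu = 5 gives D_5. The Hessian of g at 0 is [[0, 0], [0, 0]] with rank 0, so corank 2. A Groebner basis of the Jacobian ideal J(g) in C{p,q} is {p^3, p^2/4 + q^3, p*q}; counting standard monomials gives mu = 5. Corank 2; j^3 = p^2*q has shape L^2 M (L != M), so D-series; mu = 5 gives D_5. Both have type D_5, hence right-equivalent.

Yes.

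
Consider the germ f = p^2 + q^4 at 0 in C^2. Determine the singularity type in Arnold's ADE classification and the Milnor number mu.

Type A3, Milnor number mu = 3.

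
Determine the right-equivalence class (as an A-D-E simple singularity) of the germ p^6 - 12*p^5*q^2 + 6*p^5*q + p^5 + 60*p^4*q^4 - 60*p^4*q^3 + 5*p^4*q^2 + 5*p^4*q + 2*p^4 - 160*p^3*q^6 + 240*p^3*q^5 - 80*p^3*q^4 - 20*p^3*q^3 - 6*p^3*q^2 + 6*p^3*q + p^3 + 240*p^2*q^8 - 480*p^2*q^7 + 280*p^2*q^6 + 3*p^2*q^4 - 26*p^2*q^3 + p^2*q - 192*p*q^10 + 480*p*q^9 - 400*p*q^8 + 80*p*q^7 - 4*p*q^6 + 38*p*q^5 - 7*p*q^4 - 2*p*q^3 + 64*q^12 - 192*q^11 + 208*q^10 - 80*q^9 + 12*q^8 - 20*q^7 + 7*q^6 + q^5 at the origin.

D_{7}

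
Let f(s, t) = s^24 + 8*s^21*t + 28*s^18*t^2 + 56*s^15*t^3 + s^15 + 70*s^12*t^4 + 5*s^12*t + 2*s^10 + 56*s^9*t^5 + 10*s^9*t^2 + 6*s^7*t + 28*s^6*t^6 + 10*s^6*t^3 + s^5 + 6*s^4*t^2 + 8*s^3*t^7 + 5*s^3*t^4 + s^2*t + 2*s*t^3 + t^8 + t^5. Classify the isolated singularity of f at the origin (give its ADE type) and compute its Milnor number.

The Hessian of f at 0 has rank 0. Corank 2; j^3 = s^2*t has shape L^2 M (L != M), so D-series; mu = 9 gives D_9.

Type D9, Milnor number mu = 9.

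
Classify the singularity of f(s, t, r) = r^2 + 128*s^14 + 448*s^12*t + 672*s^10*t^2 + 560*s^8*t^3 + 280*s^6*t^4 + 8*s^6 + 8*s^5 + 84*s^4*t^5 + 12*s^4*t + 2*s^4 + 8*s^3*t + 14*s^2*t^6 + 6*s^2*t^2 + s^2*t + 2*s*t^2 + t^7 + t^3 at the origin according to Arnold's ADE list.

D_8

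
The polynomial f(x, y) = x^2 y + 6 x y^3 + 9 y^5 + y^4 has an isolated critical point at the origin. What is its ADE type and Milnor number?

Type D_{5}, Milnor number mu = 5.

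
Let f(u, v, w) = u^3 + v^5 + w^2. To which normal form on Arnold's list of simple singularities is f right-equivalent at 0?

E8

The Hessian of f at 0 has rank 1. Corank 2; j^3 = u^3 is a perfect cube, so E-series; the 5-jet and mu = 8 give E_8.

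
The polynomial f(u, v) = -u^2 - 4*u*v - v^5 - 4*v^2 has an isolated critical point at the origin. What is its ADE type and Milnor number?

Type A_{4}, Milnor number mu = 4.

The Hessian of f at 0 has rank 1. Corank 1: A-series; mu = 4 gives A_4.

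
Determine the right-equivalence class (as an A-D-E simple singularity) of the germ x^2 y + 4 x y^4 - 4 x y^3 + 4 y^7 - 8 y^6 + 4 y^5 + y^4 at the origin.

D_5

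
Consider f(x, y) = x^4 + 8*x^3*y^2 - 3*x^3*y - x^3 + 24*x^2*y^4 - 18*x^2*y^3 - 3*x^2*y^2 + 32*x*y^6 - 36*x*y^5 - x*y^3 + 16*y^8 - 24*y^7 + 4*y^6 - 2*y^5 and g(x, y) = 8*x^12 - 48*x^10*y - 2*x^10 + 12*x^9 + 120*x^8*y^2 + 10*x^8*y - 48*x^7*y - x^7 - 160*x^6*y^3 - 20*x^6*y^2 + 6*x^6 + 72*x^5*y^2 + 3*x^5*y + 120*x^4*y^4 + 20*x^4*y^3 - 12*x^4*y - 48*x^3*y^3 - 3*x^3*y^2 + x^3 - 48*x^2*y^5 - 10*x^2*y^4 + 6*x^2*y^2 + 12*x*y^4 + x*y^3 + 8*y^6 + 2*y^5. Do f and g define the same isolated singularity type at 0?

The Hessian of f at 0 is [[0, 0], [0, 0]] with rank 0, so corank 2. A Groebner basis of the Jacobian ideal J(f) in C{x,y} is {-3*x^2/19 + y^4 - y^3/19, x^3, x^2*y + x^2/19 + y^3/57, 8*x^2/19 + x*y^2 + 8*y^3/57}; counting standard monomials gives mu = 7. Corank 2; j^3 = -x^3 is a perfect cube, so E-series; the 4-jet and mu = 7 give E_7. The Hessian of g at 0 is [[0, 0], [0, 0]] with rank 0, so corank 2. A Groebner basis of the Jacobian ideal J(g) in C{x,y} is {-x^2/4 + y^4 - y^3/12, x^3, x^2*y + x^2/12 + y^3/36, x^2/2 + x*y^2 + y^3/6}; counting standard monomials gives mu = 7. Corank 2; j^3 = x^3 is a perfect cube, so E-series; the 4-jet and mu = 7 give E_7. Both have type E_7, hence right-equivalent.

Yes.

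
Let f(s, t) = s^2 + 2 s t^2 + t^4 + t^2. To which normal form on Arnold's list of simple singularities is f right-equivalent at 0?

A1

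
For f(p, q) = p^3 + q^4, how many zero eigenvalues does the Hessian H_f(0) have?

2

Hessian at 0 has rank 0.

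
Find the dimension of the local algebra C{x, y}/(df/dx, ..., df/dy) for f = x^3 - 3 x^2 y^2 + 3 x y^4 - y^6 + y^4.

The Hessian of f at 0 is [[0, 0], [0, 0]] with rank 0, so corank 2. A Groebner basis of the Jacobian ideal J(f) in C{x,y} is {x^3, x^2*y, -x^2/2 + x*y^2, y^3}; counting standard monomials gives mu = 6. Corank 2; j^3 = x^3 is a perfect cube, so E-series; the 4-jet and mu = 6 give E_6.

6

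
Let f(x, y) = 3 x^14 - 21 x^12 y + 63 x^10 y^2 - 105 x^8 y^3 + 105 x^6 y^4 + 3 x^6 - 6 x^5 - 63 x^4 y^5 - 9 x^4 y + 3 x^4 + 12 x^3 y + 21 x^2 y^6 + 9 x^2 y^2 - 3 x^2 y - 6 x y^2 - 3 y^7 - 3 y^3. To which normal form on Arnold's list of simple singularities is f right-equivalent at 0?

The Hessian of f at 0 has rank 0. Corank 2; j^3 = -3*y*(x + y)^2 has shape L^2 M (L != M), so D-series; mu = 8 gives D_8.

D_{8}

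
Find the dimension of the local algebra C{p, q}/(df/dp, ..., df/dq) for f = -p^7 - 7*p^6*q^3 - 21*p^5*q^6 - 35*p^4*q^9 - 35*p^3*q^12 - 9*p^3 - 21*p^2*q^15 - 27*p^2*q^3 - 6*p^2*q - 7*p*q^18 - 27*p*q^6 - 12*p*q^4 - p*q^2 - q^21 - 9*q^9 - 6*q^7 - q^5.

The Hessian of f at 0 is [[0, 0], [0, 0]] with rank 0, so corank 2. A Groebner basis of the Jacobian ideal J(f) in C{p,q} is {p^2 + p*q^3 + p*q/3, 21*p^2/6554 + 3284*p*q/3277 + q^4 + 2187*q^2/6554, p^3 - p*q^2/3 - 2*q^3/27, p^2*q + 2*p*q^2/3 + q^3/9}; counting standard monomials gives mu = 8. Corank 2; j^3 = -p*(3*p + q)^2 has shape L^2 M (L != M), so D-series; mu = 8 gives D_8.

8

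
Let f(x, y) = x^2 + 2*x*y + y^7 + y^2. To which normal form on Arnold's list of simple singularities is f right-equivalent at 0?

The Hessian of f at 0 is [[2, 2], [2, 2]] with rank 1, so corank 1. A Groebner basis of the Jacobian ideal J(f) in C{x,y} is {y^6, x + y}; counting standard monomials gives mu = 6. Corank 1: A-series; mu = 6 gives A_6.

A_6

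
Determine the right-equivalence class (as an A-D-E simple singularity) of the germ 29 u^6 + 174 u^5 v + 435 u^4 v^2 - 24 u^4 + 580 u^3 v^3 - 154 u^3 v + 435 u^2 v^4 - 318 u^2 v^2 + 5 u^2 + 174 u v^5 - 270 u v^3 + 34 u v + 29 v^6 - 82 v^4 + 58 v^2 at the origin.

The Hessian of f at 0 has rank 2. Corank 0: nondegenerate Morse point, so A_1.

A_1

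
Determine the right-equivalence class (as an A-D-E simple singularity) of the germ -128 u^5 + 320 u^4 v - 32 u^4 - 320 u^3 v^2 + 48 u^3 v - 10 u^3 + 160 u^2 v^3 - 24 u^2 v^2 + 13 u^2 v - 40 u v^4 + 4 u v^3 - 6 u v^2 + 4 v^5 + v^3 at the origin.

D_4

The Hessian of f at 0 is [[0, 0], [0, 0]] with rank 0, so corank 2. A Groebner basis of the Jacobian ideal J(f) in C{u,v} is {v^3, u^2 - 3*v^2/11, u*v - 6*v^2/11}; counting standard monomials gives mu = 4. Corank 2; j^3 = -(2*u - v)*(5*u^2 - 4*u*v + v^2) splits into three distinct lines over C (the quadratic factor has nonzero discriminant), so D_4.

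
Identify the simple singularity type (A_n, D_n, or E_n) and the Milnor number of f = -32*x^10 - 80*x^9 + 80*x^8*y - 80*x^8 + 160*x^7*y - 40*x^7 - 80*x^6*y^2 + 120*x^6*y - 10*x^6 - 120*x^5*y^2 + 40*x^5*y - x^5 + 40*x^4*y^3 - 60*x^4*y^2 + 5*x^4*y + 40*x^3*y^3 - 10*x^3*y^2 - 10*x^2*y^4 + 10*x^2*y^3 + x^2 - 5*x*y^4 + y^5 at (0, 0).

The Hessian of f at 0 has rank 1. Corank 1: A-series; mu = 4 gives A_4.

Type A_{4}, Milnor number mu = 4.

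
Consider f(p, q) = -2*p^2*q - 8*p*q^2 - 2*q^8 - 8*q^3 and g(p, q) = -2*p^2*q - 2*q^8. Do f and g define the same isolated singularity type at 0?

The Hessian of f at 0 is [[0, 0], [0, 0]] with rank 0, so corank 2. A Groebner basis of the Jacobian ideal J(f) in C{p,q} is {p^2/8 + q^7 - q^2/2, p^3 + 8*q^3, p*q + 2*q^2}; counting standard monomials gives mu = 9. Corank 2; j^3 = -2*q*(p + 2*q)^2 has shape L^2 M (L != M), so D-series; mu = 9 gives D_9. The Hessian of g at 0 is [[0, 0], [0, 0]] with rank 0, so corank 2. A Groebner basis of the Jacobian ideal J(g) in C{p,q} is {p^2/8 + q^7, p^3, p*q}; counting standard monomials gives mu = 9. Corank 2; j^3 = -2*p^2*q has shape L^2 M (L != M), so D-series; mu = 9 gives D_9. Both have type D_9, hence right-equivalent.

Yes.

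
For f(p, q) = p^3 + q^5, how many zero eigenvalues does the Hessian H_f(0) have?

2

Hessian at 0 has rank 0.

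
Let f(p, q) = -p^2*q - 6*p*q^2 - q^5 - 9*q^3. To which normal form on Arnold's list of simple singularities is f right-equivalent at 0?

D6

The Hessian of f at 0 is [[0, 0], [0, 0]] with rank 0, so corank 2. A Groebner basis of the Jacobian ideal J(f) in C{p,q} is {p^2/5 + q^4 - 9*q^2/5, p^3 + 27*q^3, p*q + 3*q^2}; counting standard monomials gives mu = 6. Corank 2; j^3 = -q*(p + 3*q)^2 has shape L^2 M (L != M), so D-series; mu = 6 gives D_6.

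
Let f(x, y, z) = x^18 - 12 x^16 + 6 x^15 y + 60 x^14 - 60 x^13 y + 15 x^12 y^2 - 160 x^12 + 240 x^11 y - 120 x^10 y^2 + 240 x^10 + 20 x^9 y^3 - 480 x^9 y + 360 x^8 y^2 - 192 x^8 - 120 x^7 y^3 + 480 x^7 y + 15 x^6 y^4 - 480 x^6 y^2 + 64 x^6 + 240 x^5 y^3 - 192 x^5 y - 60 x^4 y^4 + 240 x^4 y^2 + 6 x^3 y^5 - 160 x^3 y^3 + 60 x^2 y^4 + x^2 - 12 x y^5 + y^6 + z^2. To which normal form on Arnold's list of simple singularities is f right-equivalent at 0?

A5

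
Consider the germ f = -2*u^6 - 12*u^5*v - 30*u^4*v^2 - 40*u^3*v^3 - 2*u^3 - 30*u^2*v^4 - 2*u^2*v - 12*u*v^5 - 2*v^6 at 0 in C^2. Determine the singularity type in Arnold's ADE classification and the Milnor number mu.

Type D_{7}, Milnor number mu = 7.

The Hessian of f at 0 is [[0, 0], [0, 0]] with rank 0, so corank 2. A Groebner basis of the Jacobian ideal J(f) in C{u,v} is {-u*v/6 + v^5, u*v^2, u^2 + u*v}; counting standard monomials gives mu = 7. Corank 2; j^3 = -2*u^2*(u + v) has shape L^2 M (L != M), so D-series; mu = 7 gives D_7.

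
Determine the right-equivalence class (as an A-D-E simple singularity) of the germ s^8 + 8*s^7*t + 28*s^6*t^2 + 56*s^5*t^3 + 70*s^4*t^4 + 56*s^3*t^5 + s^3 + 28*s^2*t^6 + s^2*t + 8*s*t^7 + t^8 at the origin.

D_9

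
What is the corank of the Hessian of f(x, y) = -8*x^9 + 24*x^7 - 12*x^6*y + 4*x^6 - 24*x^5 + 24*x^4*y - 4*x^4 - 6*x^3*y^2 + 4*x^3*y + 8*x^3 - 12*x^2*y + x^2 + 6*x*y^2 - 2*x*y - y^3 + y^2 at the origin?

The Hessian at 0 is [[2, -2], [-2, 2]] of rank 1; hence corank 1.

1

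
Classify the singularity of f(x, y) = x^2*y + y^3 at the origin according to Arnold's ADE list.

The Hessian of f at 0 has rank 0. Corank 2; j^3 = y*(x^2 + y^2) splits into three distinct lines over C (the quadratic factor has nonzero discriminant), so D_4.

D4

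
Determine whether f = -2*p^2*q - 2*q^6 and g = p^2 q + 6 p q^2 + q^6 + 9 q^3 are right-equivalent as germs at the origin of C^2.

The Hessian of f at 0 has rank 0. Corank 2; j^3 = -2*p^2*q has shape L^2 M (L != M), so D-series; mu = 7 gives D_7. The Hessian of g at 0 has rank 0. Corank 2; j^3 = q*(p + 3*q)^2 has shape L^2 M (L != M), so D-series; mu = 7 gives D_7. Both have type D_7, hence right-equivalent.

Yes.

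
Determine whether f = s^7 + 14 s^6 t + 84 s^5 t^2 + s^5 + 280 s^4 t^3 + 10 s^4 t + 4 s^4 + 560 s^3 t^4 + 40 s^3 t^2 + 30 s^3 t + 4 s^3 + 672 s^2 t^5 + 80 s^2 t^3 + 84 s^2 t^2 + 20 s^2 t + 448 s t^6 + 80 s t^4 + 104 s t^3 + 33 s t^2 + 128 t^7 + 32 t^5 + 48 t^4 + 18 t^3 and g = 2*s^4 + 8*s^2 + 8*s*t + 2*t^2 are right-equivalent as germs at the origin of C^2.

The Hessian of f at 0 is [[0, 0], [0, 0]] with rank 0, so corank 2. A Groebner basis of the Jacobian ideal J(f) in C{s,t} is {-6624*s^2/83 + s*t^3 - 3160*s*t^2/83 - 22544*s*t/83 - 5074*t^3/83 - 18912*t^2/83, 3776*s^2/83 + 1904*s*t^2/83 + 12864*s*t/83 + t^4 + 3048*t^3/83 + 10800*t^2/83, s^3 - 506*s^2/83 - 744*s*t^2/83 - 1759*s*t/83 - 866*t^3/83 - 1500*t^2/83, s^2*t + 112*s^2/83 + 290*s*t^2/83 + 390*s*t/83 + 255*t^3/83 + 333*t^2/83}; counting standard monomials gives mu = 8. Corank 2; j^3 = (s + 2*t)*(2*s + 3*t)^2 has shape L^2 M (L != M), so D-series; mu = 8 gives D_8. The Hessian of g at 0 is [[16, 8], [8, 4]] with rank 1, so corank 1. A Groebner basis of the Jacobian ideal J(g) in C{s,t} is {t^3, s + t/2}; counting standard monomials gives mu = 3. Corank 1: A-series; mu = 3 gives A_3. f is D_8 but g is A_3, hence not right-equivalent.

No.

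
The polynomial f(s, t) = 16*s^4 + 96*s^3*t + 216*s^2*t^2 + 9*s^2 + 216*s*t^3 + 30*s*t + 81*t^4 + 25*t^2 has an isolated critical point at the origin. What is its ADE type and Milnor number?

The Hessian of f at 0 is [[18, 30], [30, 50]] with rank 1, so corank 1. A Groebner basis of the Jacobian ideal J(f) in C{s,t} is {t^3, s + 5*t/3}; counting standard monomials gives mu = 3. Corank 1: A-series; mu = 3 gives A_3.

Type A3, Milnor number mu = 3.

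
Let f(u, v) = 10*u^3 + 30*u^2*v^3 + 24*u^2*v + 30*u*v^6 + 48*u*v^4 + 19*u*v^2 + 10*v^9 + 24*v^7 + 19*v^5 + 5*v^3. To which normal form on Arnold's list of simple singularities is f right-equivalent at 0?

D_4

The Hessian of f at 0 has rank 0. Corank 2; j^3 = (u + v)*(10*u^2 + 14*u*v + 5*v^2) splits into three distinct lines over C (the quadratic factor has nonzero discriminant), so D_4.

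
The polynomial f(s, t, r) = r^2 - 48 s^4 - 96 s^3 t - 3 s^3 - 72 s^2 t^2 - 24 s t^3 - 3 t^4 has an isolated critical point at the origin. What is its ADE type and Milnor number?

Type E_6, Milnor number mu = 6.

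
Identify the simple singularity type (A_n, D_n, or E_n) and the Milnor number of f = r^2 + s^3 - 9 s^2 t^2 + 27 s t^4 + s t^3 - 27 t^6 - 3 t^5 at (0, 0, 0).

Type E7, Milnor number mu = 7.

The Hessian of f at 0 has rank 1. Corank 2; j^3 = s^3 is a perfect cube, so E-series; the 4-jet and mu = 7 give E_7.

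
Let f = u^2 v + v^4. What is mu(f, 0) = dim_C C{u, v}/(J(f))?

The Hessian of f at 0 has rank 0. Corank 2; j^3 = u^2*v has shape L^2 M (L != M), so D-series; mu = 5 gives D_5.

5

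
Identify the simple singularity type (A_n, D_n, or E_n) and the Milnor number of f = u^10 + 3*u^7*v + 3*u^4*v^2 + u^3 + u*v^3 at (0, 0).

The Hessian of f at 0 has rank 0. Corank 2; j^3 = u^3 is a perfect cube, so E-series; the 4-jet and mu = 7 give E_7.

Type E_7, Milnor number mu = 7.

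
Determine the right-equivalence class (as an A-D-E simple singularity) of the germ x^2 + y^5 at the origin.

The Hessian of f at 0 has rank 1. Corank 1: A-series; mu = 4 gives A_4.

A_{4}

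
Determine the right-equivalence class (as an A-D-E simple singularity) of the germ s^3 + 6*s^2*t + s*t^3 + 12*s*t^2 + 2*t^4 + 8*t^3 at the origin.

E_7

The Hessian of f at 0 has rank 0. Corank 2; j^3 = (s + 2*t)^3 is a perfect cube, so E-series; the 4-jet and mu = 7 give E_7.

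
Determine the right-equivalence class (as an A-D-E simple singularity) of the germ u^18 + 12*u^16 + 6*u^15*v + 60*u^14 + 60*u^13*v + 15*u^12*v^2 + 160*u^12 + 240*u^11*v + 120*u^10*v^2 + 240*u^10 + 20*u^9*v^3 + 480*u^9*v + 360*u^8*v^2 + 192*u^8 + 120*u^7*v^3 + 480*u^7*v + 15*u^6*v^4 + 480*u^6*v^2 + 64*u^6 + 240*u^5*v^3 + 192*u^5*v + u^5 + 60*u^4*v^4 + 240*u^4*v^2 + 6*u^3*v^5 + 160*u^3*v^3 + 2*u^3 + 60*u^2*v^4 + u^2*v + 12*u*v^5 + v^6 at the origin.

D_7

The Hessian of f at 0 has rank 0. Corank 2; j^3 = u^2*(2*u + v) has shape L^2 M (L != M), so D-series; mu = 7 gives D_7.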